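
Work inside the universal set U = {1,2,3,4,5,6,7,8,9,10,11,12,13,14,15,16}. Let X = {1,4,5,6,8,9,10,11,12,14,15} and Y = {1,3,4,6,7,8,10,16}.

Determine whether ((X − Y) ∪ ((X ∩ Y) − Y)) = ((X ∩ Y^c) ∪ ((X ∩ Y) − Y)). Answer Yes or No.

X − Y = {5,9,11,12,14,15}
X ∩ Y = {1,4,6,8,10}
(X ∩ Y) − Y = {}
(X − Y) ∪ ((X ∩ Y) − Y) = {5,9,11,12,14,15}
Y^c = {2,5,9,11,12,13,14,15}
X ∩ Y^c = {5,9,11,12,14,15}
(X ∩ Y^c) ∪ ((X ∩ Y) − Y) = {5,9,11,12,14,15}
Both equal {5,9,11,12,14,15}, so (X − Y) ∪ ((X ∩ Y) − Y) = (X ∩ Y^c) ∪ ((X ∩ Y) − Y).

Yes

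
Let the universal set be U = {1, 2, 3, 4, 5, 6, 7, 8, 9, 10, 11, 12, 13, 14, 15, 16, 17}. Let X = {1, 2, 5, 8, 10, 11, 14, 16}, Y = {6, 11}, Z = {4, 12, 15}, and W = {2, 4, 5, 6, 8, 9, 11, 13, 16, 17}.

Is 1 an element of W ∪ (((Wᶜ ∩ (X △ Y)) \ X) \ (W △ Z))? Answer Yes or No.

1 ∉ W, so 1 ∈ Wᶜ
1 ∈ X and 1 ∉ Y, so 1 ∈ X △ Y
1 ∈ Wᶜ and 1 ∈ (X △ Y), so 1 ∈ Wᶜ ∩ (X △ Y)
1 ∈ (Wᶜ ∩ (X △ Y)) and 1 ∈ X, so 1 ∉ (Wᶜ ∩ (X △ Y)) \ X
1 ∉ W and 1 ∉ Z, so 1 ∉ W △ Z
1 ∉ ((Wᶜ ∩ (X △ Y)) \ X) and 1 ∉ (W △ Z), so 1 ∉ ((Wᶜ ∩ (X △ Y)) \ X) \ (W △ Z)
1 ∉ W and 1 ∉ (((Wᶜ ∩ (X △ Y)) \ X) \ (W △ Z)), so 1 ∉ W ∪ (((Wᶜ ∩ (X △ Y)) \ X) \ (W △ Z))

No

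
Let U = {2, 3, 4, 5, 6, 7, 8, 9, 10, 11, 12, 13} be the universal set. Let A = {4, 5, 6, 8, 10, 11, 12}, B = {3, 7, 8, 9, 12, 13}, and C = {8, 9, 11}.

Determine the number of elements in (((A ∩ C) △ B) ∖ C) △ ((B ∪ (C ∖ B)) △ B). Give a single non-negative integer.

5

A ∩ C = {8, 11}
(A ∩ C) △ B = {3, 7, 9, 11, 12, 13}
((A ∩ C) △ B) ∖ C = {3, 7, 12, 13}
C ∖ B = {11}
B ∪ (C ∖ B) = {3, 7, 8, 9, 11, 12, 13}
(B ∪ (C ∖ B)) △ B = {11}
(((A ∩ C) △ B) ∖ C) △ ((B ∪ (C ∖ B)) △ B) = {3, 7, 11, 12, 13}
|(((A ∩ C) △ B) ∖ C) △ ((B ∪ (C ∖ B)) △ B)| = 5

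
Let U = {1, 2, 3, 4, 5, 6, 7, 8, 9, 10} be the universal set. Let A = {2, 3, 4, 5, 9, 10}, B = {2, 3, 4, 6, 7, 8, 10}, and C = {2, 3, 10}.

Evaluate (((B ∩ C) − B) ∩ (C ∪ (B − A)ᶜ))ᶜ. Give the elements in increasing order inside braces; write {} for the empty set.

{1, 2, 3, 4, 5, 6, 7, 8, 9, 10}

B ∩ C = {2, 3, 10}
(B ∩ C) − B = {}
B − A = {6, 7, 8}
(B − A)ᶜ = {1, 2, 3, 4, 5, 9, 10}
C ∪ (B − A)ᶜ = {1, 2, 3, 4, 5, 9, 10}
((B ∩ C) − B) ∩ (C ∪ (B − A)ᶜ) = {}
(((B ∩ C) − B) ∩ (C ∪ (B − A)ᶜ))ᶜ = {1, 2, 3, 4, 5, 6, 7, 8, 9, 10}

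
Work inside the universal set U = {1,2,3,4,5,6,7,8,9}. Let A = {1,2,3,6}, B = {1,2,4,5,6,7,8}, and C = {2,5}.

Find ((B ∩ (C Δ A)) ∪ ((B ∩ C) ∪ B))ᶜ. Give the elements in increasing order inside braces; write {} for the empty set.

C Δ A = {1,3,5,6}
B ∩ (C Δ A) = {1,5,6}
B ∩ C = {2,5}
(B ∩ C) ∪ B = {1,2,4,5,6,7,8}
(B ∩ (C Δ A)) ∪ ((B ∩ C) ∪ B) = {1,2,4,5,6,7,8}
((B ∩ (C Δ A)) ∪ ((B ∩ C) ∪ B))ᶜ = {3,9}

{3,9}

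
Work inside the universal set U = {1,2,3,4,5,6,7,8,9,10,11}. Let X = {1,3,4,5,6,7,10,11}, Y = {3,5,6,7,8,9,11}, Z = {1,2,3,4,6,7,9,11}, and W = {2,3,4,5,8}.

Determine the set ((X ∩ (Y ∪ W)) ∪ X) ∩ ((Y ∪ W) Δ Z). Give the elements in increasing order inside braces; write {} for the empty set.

Y ∪ W = {2,3,4,5,6,7,8,9,11}
X ∩ (Y ∪ W) = {3,4,5,6,7,11}
(X ∩ (Y ∪ W)) ∪ X = {1,3,4,5,6,7,10,11}
(Y ∪ W) Δ Z = {1,5,8}
((X ∩ (Y ∪ W)) ∪ X) ∩ ((Y ∪ W) Δ Z) = {1,5}

{1,5}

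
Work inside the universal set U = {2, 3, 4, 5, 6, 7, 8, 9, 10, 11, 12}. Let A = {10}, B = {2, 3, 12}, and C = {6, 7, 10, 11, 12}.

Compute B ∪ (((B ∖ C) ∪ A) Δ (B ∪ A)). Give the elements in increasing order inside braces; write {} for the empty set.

{2, 3, 12}

B ∖ C = {2, 3}
(B ∖ C) ∪ A = {2, 3, 10}
B ∪ A = {2, 3, 10, 12}
((B ∖ C) ∪ A) Δ (B ∪ A) = {12}
B ∪ (((B ∖ C) ∪ A) Δ (B ∪ A)) = {2, 3, 12}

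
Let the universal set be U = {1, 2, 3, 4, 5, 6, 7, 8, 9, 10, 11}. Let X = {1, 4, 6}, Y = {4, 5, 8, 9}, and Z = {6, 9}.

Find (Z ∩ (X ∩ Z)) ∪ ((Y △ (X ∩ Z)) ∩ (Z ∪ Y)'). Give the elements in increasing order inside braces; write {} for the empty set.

X ∩ Z = {6}
Z ∩ (X ∩ Z) = {6}
Y △ (X ∩ Z) = {4, 5, 6, 8, 9}
Z ∪ Y = {4, 5, 6, 8, 9}
(Z ∪ Y)' = {1, 2, 3, 7, 10, 11}
(Y △ (X ∩ Z)) ∩ (Z ∪ Y)' = {}
(Z ∩ (X ∩ Z)) ∪ ((Y △ (X ∩ Z)) ∩ (Z ∪ Y)') = {6}

{6}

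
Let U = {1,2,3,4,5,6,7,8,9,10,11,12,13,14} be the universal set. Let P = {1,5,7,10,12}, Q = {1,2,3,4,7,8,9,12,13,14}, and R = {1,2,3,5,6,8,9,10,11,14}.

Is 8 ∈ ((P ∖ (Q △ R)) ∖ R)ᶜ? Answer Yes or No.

Yes

8 ∈ Q and 8 ∈ R, so 8 ∉ Q △ R
8 ∉ P and 8 ∉ (Q △ R), so 8 ∉ P ∖ (Q △ R)
8 ∉ (P ∖ (Q △ R)) and 8 ∈ R, so 8 ∉ (P ∖ (Q △ R)) ∖ R
8 ∈ ((P ∖ (Q △ R)) ∖ R)ᶜ since 8 ∉ ((P ∖ (Q △ R)) ∖ R)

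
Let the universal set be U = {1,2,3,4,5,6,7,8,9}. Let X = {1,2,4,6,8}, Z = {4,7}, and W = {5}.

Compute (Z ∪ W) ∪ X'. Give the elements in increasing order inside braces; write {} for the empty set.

Z ∪ W = {4,5,7}
X' = {3,5,7,9}
(Z ∪ W) ∪ X' = {3,4,5,7,9}

{3,4,5,7,9}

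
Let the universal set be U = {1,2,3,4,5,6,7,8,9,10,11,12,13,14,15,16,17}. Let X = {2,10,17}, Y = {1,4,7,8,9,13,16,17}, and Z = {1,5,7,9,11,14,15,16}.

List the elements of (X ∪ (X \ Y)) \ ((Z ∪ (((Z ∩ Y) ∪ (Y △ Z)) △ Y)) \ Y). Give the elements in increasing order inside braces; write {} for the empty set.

X \ Y = {2,10}
X ∪ (X \ Y) = {2,10,17}
Z ∩ Y = {1,7,9,16}
Y △ Z = {4,5,8,11,13,14,15,17}
(Z ∩ Y) ∪ (Y △ Z) = {1,4,5,7,8,9,11,13,14,15,16,17}
((Z ∩ Y) ∪ (Y △ Z)) △ Y = {5,11,14,15}
Z ∪ (((Z ∩ Y) ∪ (Y △ Z)) △ Y) = {1,5,7,9,11,14,15,16}
(Z ∪ (((Z ∩ Y) ∪ (Y △ Z)) △ Y)) \ Y = {5,11,14,15}
(X ∪ (X \ Y)) \ ((Z ∪ (((Z ∩ Y) ∪ (Y △ Z)) △ Y)) \ Y) = {2,10,17}

{2,10,17}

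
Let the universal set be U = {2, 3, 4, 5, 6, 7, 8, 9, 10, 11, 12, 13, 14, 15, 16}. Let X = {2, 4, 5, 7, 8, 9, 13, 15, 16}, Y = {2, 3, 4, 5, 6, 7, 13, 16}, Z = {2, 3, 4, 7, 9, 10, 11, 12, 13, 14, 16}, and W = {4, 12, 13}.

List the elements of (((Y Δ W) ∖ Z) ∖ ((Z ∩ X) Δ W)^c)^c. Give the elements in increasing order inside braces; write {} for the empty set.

{2, 3, 4, 5, 6, 7, 8, 9, 10, 11, 12, 13, 14, 15, 16}

Y Δ W = {2, 3, 5, 6, 7, 12, 16}
(Y Δ W) ∖ Z = {5, 6}
Z ∩ X = {2, 4, 7, 9, 13, 16}
(Z ∩ X) Δ W = {2, 7, 9, 12, 16}
((Z ∩ X) Δ W)^c = {3, 4, 5, 6, 8, 10, 11, 13, 14, 15}
((Y Δ W) ∖ Z) ∖ ((Z ∩ X) Δ W)^c = {}
(((Y Δ W) ∖ Z) ∖ ((Z ∩ X) Δ W)^c)^c = {2, 3, 4, 5, 6, 7, 8, 9, 10, 11, 12, 13, 14, 15, 16}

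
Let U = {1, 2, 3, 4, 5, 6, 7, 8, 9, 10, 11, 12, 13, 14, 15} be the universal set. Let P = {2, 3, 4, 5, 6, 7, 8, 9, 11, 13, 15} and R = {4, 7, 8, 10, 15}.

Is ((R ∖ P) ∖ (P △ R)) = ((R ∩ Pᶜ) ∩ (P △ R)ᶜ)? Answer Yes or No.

R ∖ P = {10}
P △ R = {2, 3, 5, 6, 9, 10, 11, 13}
(R ∖ P) ∖ (P △ R) = {}
Pᶜ = {1, 10, 12, 14}
R ∩ Pᶜ = {10}
(P △ R)ᶜ = {1, 4, 7, 8, 12, 14, 15}
(R ∩ Pᶜ) ∩ (P △ R)ᶜ = {}
Both equal {}, so (R ∖ P) ∖ (P △ R) = (R ∩ Pᶜ) ∩ (P △ R)ᶜ.

Yes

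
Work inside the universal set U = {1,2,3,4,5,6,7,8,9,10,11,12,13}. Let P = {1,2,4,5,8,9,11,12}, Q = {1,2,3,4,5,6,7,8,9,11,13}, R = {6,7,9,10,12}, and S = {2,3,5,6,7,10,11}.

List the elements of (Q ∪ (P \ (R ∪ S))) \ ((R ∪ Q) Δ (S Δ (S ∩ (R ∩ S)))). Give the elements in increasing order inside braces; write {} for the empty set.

R ∪ S = {2,3,5,6,7,9,10,11,12}
P \ (R ∪ S) = {1,4,8}
Q ∪ (P \ (R ∪ S)) = {1,2,3,4,5,6,7,8,9,11,13}
R ∪ Q = {1,2,3,4,5,6,7,8,9,10,11,12,13}
R ∩ S = {6,7,10}
S ∩ (R ∩ S) = {6,7,10}
S Δ (S ∩ (R ∩ S)) = {2,3,5,11}
(R ∪ Q) Δ (S Δ (S ∩ (R ∩ S))) = {1,4,6,7,8,9,10,12,13}
(Q ∪ (P \ (R ∪ S))) \ ((R ∪ Q) Δ (S Δ (S ∩ (R ∩ S)))) = {2,3,5,11}

{2,3,5,11}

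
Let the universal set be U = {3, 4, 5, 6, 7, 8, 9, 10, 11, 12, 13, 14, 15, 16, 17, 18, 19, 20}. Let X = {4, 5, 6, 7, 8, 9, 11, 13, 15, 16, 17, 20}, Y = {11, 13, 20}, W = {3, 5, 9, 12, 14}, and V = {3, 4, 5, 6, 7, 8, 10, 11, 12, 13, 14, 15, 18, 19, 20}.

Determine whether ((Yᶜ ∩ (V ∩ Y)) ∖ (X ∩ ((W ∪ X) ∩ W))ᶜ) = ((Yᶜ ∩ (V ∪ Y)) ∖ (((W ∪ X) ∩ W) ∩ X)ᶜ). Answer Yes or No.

Yᶜ = {3, 4, 5, 6, 7, 8, 9, 10, 12, 14, 15, 16, 17, 18, 19}
V ∩ Y = {11, 13, 20}
Yᶜ ∩ (V ∩ Y) = {}
W ∪ X = {3, 4, 5, 6, 7, 8, 9, 11, 12, 13, 14, 15, 16, 17, 20}
(W ∪ X) ∩ W = {3, 5, 9, 12, 14}
X ∩ ((W ∪ X) ∩ W) = {5, 9}
(X ∩ ((W ∪ X) ∩ W))ᶜ = {3, 4, 6, 7, 8, 10, 11, 12, 13, 14, 15, 16, 17, 18, 19, 20}
(Yᶜ ∩ (V ∩ Y)) ∖ (X ∩ ((W ∪ X) ∩ W))ᶜ = {}
V ∪ Y = {3, 4, 5, 6, 7, 8, 10, 11, 12, 13, 14, 15, 18, 19, 20}
Yᶜ ∩ (V ∪ Y) = {3, 4, 5, 6, 7, 8, 10, 12, 14, 15, 18, 19}
((W ∪ X) ∩ W) ∩ X = {5, 9}
(((W ∪ X) ∩ W) ∩ X)ᶜ = {3, 4, 6, 7, 8, 10, 11, 12, 13, 14, 15, 16, 17, 18, 19, 20}
(Yᶜ ∩ (V ∪ Y)) ∖ (((W ∪ X) ∩ W) ∩ X)ᶜ = {5}
5 ∈ (Yᶜ ∩ (V ∪ Y)) ∖ (((W ∪ X) ∩ W) ∩ X)ᶜ but 5 ∉ (Yᶜ ∩ (V ∩ Y)) ∖ (X ∩ ((W ∪ X) ∩ W))ᶜ, so they differ.

No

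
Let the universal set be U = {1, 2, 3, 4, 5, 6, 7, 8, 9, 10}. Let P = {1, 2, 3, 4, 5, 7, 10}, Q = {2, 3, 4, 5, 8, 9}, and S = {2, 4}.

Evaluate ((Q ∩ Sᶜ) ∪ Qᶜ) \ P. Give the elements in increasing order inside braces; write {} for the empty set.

{6, 8, 9}

Sᶜ = {1, 3, 5, 6, 7, 8, 9, 10}
Q ∩ Sᶜ = {3, 5, 8, 9}
Qᶜ = {1, 6, 7, 10}
(Q ∩ Sᶜ) ∪ Qᶜ = {1, 3, 5, 6, 7, 8, 9, 10}
((Q ∩ Sᶜ) ∪ Qᶜ) \ P = {6, 8, 9}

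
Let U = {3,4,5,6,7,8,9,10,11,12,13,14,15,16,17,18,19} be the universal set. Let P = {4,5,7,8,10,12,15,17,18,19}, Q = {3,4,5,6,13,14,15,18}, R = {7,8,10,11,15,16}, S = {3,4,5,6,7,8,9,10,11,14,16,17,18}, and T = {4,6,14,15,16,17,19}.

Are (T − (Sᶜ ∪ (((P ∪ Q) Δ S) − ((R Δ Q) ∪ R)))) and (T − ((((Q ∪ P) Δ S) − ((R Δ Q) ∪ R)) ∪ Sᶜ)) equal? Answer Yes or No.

Sᶜ = {12,13,15,19}
P ∪ Q = {3,4,5,6,7,8,10,12,13,14,15,17,18,19}
(P ∪ Q) Δ S = {9,11,12,13,15,16,19}
R Δ Q = {3,4,5,6,7,8,10,11,13,14,16,18}
(R Δ Q) ∪ R = {3,4,5,6,7,8,10,11,13,14,15,16,18}
((P ∪ Q) Δ S) − ((R Δ Q) ∪ R) = {9,12,19}
Sᶜ ∪ (((P ∪ Q) Δ S) − ((R Δ Q) ∪ R)) = {9,12,13,15,19}
T − (Sᶜ ∪ (((P ∪ Q) Δ S) − ((R Δ Q) ∪ R))) = {4,6,14,16,17}
Q ∪ P = {3,4,5,6,7,8,10,12,13,14,15,17,18,19}
(Q ∪ P) Δ S = {9,11,12,13,15,16,19}
((Q ∪ P) Δ S) − ((R Δ Q) ∪ R) = {9,12,19}
(((Q ∪ P) Δ S) − ((R Δ Q) ∪ R)) ∪ Sᶜ = {9,12,13,15,19}
T − ((((Q ∪ P) Δ S) − ((R Δ Q) ∪ R)) ∪ Sᶜ) = {4,6,14,16,17}
Both equal {4,6,14,16,17}, so T − (Sᶜ ∪ (((P ∪ Q) Δ S) − ((R Δ Q) ∪ R))) = T − ((((Q ∪ P) Δ S) − ((R Δ Q) ∪ R)) ∪ Sᶜ).

Yes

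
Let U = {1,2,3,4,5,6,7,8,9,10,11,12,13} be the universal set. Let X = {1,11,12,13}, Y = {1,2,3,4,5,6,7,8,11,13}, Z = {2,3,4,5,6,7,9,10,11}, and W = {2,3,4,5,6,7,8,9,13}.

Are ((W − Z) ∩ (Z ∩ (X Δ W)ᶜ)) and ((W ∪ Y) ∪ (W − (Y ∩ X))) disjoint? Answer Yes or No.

W − Z = {8,13}
X Δ W = {1,2,3,4,5,6,7,8,9,11,12}
(X Δ W)ᶜ = {10,13}
Z ∩ (X Δ W)ᶜ = {10}
(W − Z) ∩ (Z ∩ (X Δ W)ᶜ) = {}
W ∪ Y = {1,2,3,4,5,6,7,8,9,11,13}
Y ∩ X = {1,11,13}
W − (Y ∩ X) = {2,3,4,5,6,7,8,9}
(W ∪ Y) ∪ (W − (Y ∩ X)) = {1,2,3,4,5,6,7,8,9,11,13}
{} and {1,2,3,4,5,6,7,8,9,11,13} share no elements.

Yes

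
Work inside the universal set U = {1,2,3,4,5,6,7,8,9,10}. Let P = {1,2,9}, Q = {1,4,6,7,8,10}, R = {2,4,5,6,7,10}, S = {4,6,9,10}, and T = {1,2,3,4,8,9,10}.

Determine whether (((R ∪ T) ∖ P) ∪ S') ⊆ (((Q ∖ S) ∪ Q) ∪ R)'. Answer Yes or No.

R ∪ T = {1,2,3,4,5,6,7,8,9,10}
(R ∪ T) ∖ P = {3,4,5,6,7,8,10}
S' = {1,2,3,5,7,8}
((R ∪ T) ∖ P) ∪ S' = {1,2,3,4,5,6,7,8,10}
Q ∖ S = {1,7,8}
(Q ∖ S) ∪ Q = {1,4,6,7,8,10}
((Q ∖ S) ∪ Q) ∪ R = {1,2,4,5,6,7,8,10}
(((Q ∖ S) ∪ Q) ∪ R)' = {3,9}
1 ∈ ((R ∪ T) ∖ P) ∪ S' but 1 ∉ (((Q ∖ S) ∪ Q) ∪ R)', so the inclusion fails.

No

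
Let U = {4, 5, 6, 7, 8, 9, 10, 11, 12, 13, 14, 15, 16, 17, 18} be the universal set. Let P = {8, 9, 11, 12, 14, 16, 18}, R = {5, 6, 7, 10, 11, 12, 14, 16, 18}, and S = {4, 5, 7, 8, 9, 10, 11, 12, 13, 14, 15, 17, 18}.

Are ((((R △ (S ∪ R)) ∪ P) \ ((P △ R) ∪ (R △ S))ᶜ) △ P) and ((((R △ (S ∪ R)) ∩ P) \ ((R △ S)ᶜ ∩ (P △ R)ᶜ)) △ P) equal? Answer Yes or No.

S ∪ R = {4, 5, 6, 7, 8, 9, 10, 11, 12, 13, 14, 15, 16, 17, 18}
R △ (S ∪ R) = {4, 8, 9, 13, 15, 17}
(R △ (S ∪ R)) ∪ P = {4, 8, 9, 11, 12, 13, 14, 15, 16, 17, 18}
P △ R = {5, 6, 7, 8, 9, 10}
R △ S = {4, 6, 8, 9, 13, 15, 16, 17}
(P △ R) ∪ (R △ S) = {4, 5, 6, 7, 8, 9, 10, 13, 15, 16, 17}
((P △ R) ∪ (R △ S))ᶜ = {11, 12, 14, 18}
((R △ (S ∪ R)) ∪ P) \ ((P △ R) ∪ (R △ S))ᶜ = {4, 8, 9, 13, 15, 16, 17}
(((R △ (S ∪ R)) ∪ P) \ ((P △ R) ∪ (R △ S))ᶜ) △ P = {4, 11, 12, 13, 14, 15, 17, 18}
(R △ (S ∪ R)) ∩ P = {8, 9}
(R △ S)ᶜ = {5, 7, 10, 11, 12, 14, 18}
(P △ R)ᶜ = {4, 11, 12, 13, 14, 15, 16, 17, 18}
(R △ S)ᶜ ∩ (P △ R)ᶜ = {11, 12, 14, 18}
((R △ (S ∪ R)) ∩ P) \ ((R △ S)ᶜ ∩ (P △ R)ᶜ) = {8, 9}
(((R △ (S ∪ R)) ∩ P) \ ((R △ S)ᶜ ∩ (P △ R)ᶜ)) △ P = {11, 12, 14, 16, 18}
4 ∈ (((R △ (S ∪ R)) ∪ P) \ ((P △ R) ∪ (R △ S))ᶜ) △ P but 4 ∉ (((R △ (S ∪ R)) ∩ P) \ ((R △ S)ᶜ ∩ (P △ R)ᶜ)) △ P, so they differ.

No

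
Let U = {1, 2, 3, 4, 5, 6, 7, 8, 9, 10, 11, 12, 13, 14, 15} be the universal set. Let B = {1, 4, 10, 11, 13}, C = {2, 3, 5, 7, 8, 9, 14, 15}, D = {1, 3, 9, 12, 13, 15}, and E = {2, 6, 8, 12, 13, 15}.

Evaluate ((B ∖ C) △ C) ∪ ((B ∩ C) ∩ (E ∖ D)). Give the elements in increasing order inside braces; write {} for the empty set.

{1, 2, 3, 4, 5, 7, 8, 9, 10, 11, 13, 14, 15}

B ∖ C = {1, 4, 10, 11, 13}
(B ∖ C) △ C = {1, 2, 3, 4, 5, 7, 8, 9, 10, 11, 13, 14, 15}
B ∩ C = {}
E ∖ D = {2, 6, 8}
(B ∩ C) ∩ (E ∖ D) = {}
((B ∖ C) △ C) ∪ ((B ∩ C) ∩ (E ∖ D)) = {1, 2, 3, 4, 5, 7, 8, 9, 10, 11, 13, 14, 15}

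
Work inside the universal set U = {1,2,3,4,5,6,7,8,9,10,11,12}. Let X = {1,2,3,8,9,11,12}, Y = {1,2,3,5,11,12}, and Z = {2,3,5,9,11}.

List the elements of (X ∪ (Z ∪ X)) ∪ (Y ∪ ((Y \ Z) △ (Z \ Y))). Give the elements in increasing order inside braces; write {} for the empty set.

{1,2,3,5,8,9,11,12}

Z ∪ X = {1,2,3,5,8,9,11,12}
X ∪ (Z ∪ X) = {1,2,3,5,8,9,11,12}
Y \ Z = {1,12}
Z \ Y = {9}
(Y \ Z) △ (Z \ Y) = {1,9,12}
Y ∪ ((Y \ Z) △ (Z \ Y)) = {1,2,3,5,9,11,12}
(X ∪ (Z ∪ X)) ∪ (Y ∪ ((Y \ Z) △ (Z \ Y))) = {1,2,3,5,8,9,11,12}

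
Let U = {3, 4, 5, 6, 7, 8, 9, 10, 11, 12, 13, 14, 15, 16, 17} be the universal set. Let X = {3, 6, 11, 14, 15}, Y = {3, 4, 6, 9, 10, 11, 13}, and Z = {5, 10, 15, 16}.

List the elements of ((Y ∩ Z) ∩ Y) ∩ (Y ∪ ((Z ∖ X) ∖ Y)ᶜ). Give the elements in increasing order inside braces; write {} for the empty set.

{10}

Y ∩ Z = {10}
(Y ∩ Z) ∩ Y = {10}
Z ∖ X = {5, 10, 16}
(Z ∖ X) ∖ Y = {5, 16}
((Z ∖ X) ∖ Y)ᶜ = {3, 4, 6, 7, 8, 9, 10, 11, 12, 13, 14, 15, 17}
Y ∪ ((Z ∖ X) ∖ Y)ᶜ = {3, 4, 6, 7, 8, 9, 10, 11, 12, 13, 14, 15, 17}
((Y ∩ Z) ∩ Y) ∩ (Y ∪ ((Z ∖ X) ∖ Y)ᶜ) = {10}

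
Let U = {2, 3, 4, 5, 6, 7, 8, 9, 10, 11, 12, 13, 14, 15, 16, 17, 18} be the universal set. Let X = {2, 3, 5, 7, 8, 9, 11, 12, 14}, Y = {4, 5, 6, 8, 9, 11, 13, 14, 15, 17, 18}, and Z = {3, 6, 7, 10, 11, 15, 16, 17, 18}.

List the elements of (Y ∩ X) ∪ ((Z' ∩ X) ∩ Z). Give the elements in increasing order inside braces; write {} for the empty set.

{5, 8, 9, 11, 14}

Y ∩ X = {5, 8, 9, 11, 14}
Z' = {2, 4, 5, 8, 9, 12, 13, 14}
Z' ∩ X = {2, 5, 8, 9, 12, 14}
(Z' ∩ X) ∩ Z = {}
(Y ∩ X) ∪ ((Z' ∩ X) ∩ Z) = {5, 8, 9, 11, 14}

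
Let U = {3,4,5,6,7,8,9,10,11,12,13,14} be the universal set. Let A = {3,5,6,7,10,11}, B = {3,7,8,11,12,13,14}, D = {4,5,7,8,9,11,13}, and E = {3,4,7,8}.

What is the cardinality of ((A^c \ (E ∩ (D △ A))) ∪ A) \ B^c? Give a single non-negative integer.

6

A^c = {4,8,9,12,13,14}
D △ A = {3,4,6,8,9,10,13}
E ∩ (D △ A) = {3,4,8}
A^c \ (E ∩ (D △ A)) = {9,12,13,14}
(A^c \ (E ∩ (D △ A))) ∪ A = {3,5,6,7,9,10,11,12,13,14}
B^c = {4,5,6,9,10}
((A^c \ (E ∩ (D △ A))) ∪ A) \ B^c = {3,7,11,12,13,14}
|((A^c \ (E ∩ (D △ A))) ∪ A) \ B^c| = 6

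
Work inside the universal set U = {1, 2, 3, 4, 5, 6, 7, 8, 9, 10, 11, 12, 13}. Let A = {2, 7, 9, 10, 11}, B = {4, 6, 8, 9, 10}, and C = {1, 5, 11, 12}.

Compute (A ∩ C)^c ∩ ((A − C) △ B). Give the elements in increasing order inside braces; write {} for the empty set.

{2, 4, 6, 7, 8}

A ∩ C = {11}
(A ∩ C)^c = {1, 2, 3, 4, 5, 6, 7, 8, 9, 10, 12, 13}
A − C = {2, 7, 9, 10}
(A − C) △ B = {2, 4, 6, 7, 8}
(A ∩ C)^c ∩ ((A − C) △ B) = {2, 4, 6, 7, 8}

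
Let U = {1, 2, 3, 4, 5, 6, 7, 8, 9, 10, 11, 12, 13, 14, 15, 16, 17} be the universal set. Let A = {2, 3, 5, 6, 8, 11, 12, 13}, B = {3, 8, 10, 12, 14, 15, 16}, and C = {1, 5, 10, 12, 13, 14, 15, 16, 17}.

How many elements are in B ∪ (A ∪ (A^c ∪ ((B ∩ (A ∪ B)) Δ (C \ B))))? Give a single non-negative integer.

A^c = {1, 4, 7, 9, 10, 14, 15, 16, 17}
A ∪ B = {2, 3, 5, 6, 8, 10, 11, 12, 13, 14, 15, 16}
B ∩ (A ∪ B) = {3, 8, 10, 12, 14, 15, 16}
C \ B = {1, 5, 13, 17}
(B ∩ (A ∪ B)) Δ (C \ B) = {1, 3, 5, 8, 10, 12, 13, 14, 15, 16, 17}
A^c ∪ ((B ∩ (A ∪ B)) Δ (C \ B)) = {1, 3, 4, 5, 7, 8, 9, 10, 12, 13, 14, 15, 16, 17}
A ∪ (A^c ∪ ((B ∩ (A ∪ B)) Δ (C \ B))) = {1, 2, 3, 4, 5, 6, 7, 8, 9, 10, 11, 12, 13, 14, 15, 16, 17}
B ∪ (A ∪ (A^c ∪ ((B ∩ (A ∪ B)) Δ (C \ B)))) = {1, 2, 3, 4, 5, 6, 7, 8, 9, 10, 11, 12, 13, 14, 15, 16, 17}
|B ∪ (A ∪ (A^c ∪ ((B ∩ (A ∪ B)) Δ (C \ B))))| = 17

17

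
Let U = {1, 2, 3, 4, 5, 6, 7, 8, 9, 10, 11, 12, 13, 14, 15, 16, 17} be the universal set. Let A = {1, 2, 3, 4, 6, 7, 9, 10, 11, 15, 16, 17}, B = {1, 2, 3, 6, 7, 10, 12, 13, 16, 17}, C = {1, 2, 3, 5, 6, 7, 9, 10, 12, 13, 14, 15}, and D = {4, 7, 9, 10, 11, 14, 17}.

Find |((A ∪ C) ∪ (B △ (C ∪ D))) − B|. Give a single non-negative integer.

6

A ∪ C = {1, 2, 3, 4, 5, 6, 7, 9, 10, 11, 12, 13, 14, 15, 16, 17}
C ∪ D = {1, 2, 3, 4, 5, 6, 7, 9, 10, 11, 12, 13, 14, 15, 17}
B △ (C ∪ D) = {4, 5, 9, 11, 14, 15, 16}
(A ∪ C) ∪ (B △ (C ∪ D)) = {1, 2, 3, 4, 5, 6, 7, 9, 10, 11, 12, 13, 14, 15, 16, 17}
((A ∪ C) ∪ (B △ (C ∪ D))) − B = {4, 5, 9, 11, 14, 15}
|((A ∪ C) ∪ (B △ (C ∪ D))) − B| = 6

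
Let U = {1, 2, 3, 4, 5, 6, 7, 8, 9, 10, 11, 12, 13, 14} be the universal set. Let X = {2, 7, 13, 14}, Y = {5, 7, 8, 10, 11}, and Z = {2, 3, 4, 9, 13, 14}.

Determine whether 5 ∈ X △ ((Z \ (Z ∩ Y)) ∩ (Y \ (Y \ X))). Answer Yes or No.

5 ∉ Z and 5 ∈ Y, so 5 ∉ Z ∩ Y
5 ∉ Z and 5 ∉ (Z ∩ Y), so 5 ∉ Z \ (Z ∩ Y)
5 ∈ Y and 5 ∉ X, so 5 ∈ Y \ X
5 ∈ Y and 5 ∈ (Y \ X), so 5 ∉ Y \ (Y \ X)
5 ∉ (Z \ (Z ∩ Y)) and 5 ∉ (Y \ (Y \ X)), so 5 ∉ (Z \ (Z ∩ Y)) ∩ (Y \ (Y \ X))
5 ∉ X and 5 ∉ ((Z \ (Z ∩ Y)) ∩ (Y \ (Y \ X))), so 5 ∉ X △ ((Z \ (Z ∩ Y)) ∩ (Y \ (Y \ X)))

No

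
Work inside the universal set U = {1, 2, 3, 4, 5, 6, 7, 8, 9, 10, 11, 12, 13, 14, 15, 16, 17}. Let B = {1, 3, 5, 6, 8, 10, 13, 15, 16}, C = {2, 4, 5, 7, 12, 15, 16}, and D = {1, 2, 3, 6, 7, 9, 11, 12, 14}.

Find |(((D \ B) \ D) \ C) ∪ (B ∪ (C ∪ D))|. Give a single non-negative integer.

D \ B = {2, 7, 9, 11, 12, 14}
(D \ B) \ D = {}
((D \ B) \ D) \ C = {}
C ∪ D = {1, 2, 3, 4, 5, 6, 7, 9, 11, 12, 14, 15, 16}
B ∪ (C ∪ D) = {1, 2, 3, 4, 5, 6, 7, 8, 9, 10, 11, 12, 13, 14, 15, 16}
(((D \ B) \ D) \ C) ∪ (B ∪ (C ∪ D)) = {1, 2, 3, 4, 5, 6, 7, 8, 9, 10, 11, 12, 13, 14, 15, 16}
|(((D \ B) \ D) \ C) ∪ (B ∪ (C ∪ D))| = 16

16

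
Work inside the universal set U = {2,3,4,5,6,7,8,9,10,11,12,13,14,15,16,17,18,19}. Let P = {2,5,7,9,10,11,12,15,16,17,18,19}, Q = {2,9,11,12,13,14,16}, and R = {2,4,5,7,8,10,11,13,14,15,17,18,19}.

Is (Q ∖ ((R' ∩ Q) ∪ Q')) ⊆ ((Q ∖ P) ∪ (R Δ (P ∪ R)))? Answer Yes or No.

R' = {3,6,9,12,16}
R' ∩ Q = {9,12,16}
Q' = {3,4,5,6,7,8,10,15,17,18,19}
(R' ∩ Q) ∪ Q' = {3,4,5,6,7,8,9,10,12,15,16,17,18,19}
Q ∖ ((R' ∩ Q) ∪ Q') = {2,11,13,14}
Q ∖ P = {13,14}
P ∪ R = {2,4,5,7,8,9,10,11,12,13,14,15,16,17,18,19}
R Δ (P ∪ R) = {9,12,16}
(Q ∖ P) ∪ (R Δ (P ∪ R)) = {9,12,13,14,16}
2 ∈ Q ∖ ((R' ∩ Q) ∪ Q') but 2 ∉ (Q ∖ P) ∪ (R Δ (P ∪ R)), so the inclusion fails.

No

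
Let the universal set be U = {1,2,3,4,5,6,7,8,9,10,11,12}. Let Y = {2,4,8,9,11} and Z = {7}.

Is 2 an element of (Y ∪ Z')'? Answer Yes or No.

No

2 ∉ Z, so 2 ∈ Z'
2 ∈ Y and 2 ∈ Z', so 2 ∈ Y ∪ Z'
2 ∉ (Y ∪ Z')' since 2 ∈ (Y ∪ Z')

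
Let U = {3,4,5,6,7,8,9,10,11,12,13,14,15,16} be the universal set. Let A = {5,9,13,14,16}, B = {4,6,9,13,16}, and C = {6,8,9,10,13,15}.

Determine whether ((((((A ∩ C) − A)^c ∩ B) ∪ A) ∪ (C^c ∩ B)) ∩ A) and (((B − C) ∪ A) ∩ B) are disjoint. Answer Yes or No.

A ∩ C = {9,13}
(A ∩ C) − A = {}
((A ∩ C) − A)^c = {3,4,5,6,7,8,9,10,11,12,13,14,15,16}
((A ∩ C) − A)^c ∩ B = {4,6,9,13,16}
(((A ∩ C) − A)^c ∩ B) ∪ A = {4,5,6,9,13,14,16}
C^c = {3,4,5,7,11,12,14,16}
C^c ∩ B = {4,16}
((((A ∩ C) − A)^c ∩ B) ∪ A) ∪ (C^c ∩ B) = {4,5,6,9,13,14,16}
(((((A ∩ C) − A)^c ∩ B) ∪ A) ∪ (C^c ∩ B)) ∩ A = {5,9,13,14,16}
B − C = {4,16}
(B − C) ∪ A = {4,5,9,13,14,16}
((B − C) ∪ A) ∩ B = {4,9,13,16}
9 lies in both, so they are not disjoint.

No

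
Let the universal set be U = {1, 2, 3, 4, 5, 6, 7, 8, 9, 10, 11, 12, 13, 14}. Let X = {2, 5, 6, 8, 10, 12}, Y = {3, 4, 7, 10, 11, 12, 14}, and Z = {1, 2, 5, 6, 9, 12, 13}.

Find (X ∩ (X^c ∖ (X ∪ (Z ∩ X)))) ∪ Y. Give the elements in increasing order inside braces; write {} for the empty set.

{3, 4, 7, 10, 11, 12, 14}

X^c = {1, 3, 4, 7, 9, 11, 13, 14}
Z ∩ X = {2, 5, 6, 12}
X ∪ (Z ∩ X) = {2, 5, 6, 8, 10, 12}
X^c ∖ (X ∪ (Z ∩ X)) = {1, 3, 4, 7, 9, 11, 13, 14}
X ∩ (X^c ∖ (X ∪ (Z ∩ X))) = {}
(X ∩ (X^c ∖ (X ∪ (Z ∩ X)))) ∪ Y = {3, 4, 7, 10, 11, 12, 14}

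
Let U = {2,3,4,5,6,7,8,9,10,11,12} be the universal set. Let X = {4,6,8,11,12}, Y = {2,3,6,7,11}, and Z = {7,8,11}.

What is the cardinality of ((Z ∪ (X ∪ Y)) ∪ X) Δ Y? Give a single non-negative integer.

X ∪ Y = {2,3,4,6,7,8,11,12}
Z ∪ (X ∪ Y) = {2,3,4,6,7,8,11,12}
(Z ∪ (X ∪ Y)) ∪ X = {2,3,4,6,7,8,11,12}
((Z ∪ (X ∪ Y)) ∪ X) Δ Y = {4,8,12}
|((Z ∪ (X ∪ Y)) ∪ X) Δ Y| = 3

3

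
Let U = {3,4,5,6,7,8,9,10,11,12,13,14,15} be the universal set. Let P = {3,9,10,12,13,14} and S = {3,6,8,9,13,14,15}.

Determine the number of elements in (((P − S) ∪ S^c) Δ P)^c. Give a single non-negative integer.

P − S = {10,12}
S^c = {4,5,7,10,11,12}
(P − S) ∪ S^c = {4,5,7,10,11,12}
((P − S) ∪ S^c) Δ P = {3,4,5,7,9,11,13,14}
(((P − S) ∪ S^c) Δ P)^c = {6,8,10,12,15}
|(((P − S) ∪ S^c) Δ P)^c| = 5

5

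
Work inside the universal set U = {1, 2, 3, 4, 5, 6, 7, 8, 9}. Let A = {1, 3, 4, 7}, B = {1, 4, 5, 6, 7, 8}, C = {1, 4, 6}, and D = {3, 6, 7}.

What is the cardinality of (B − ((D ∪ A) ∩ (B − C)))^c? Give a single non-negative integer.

D ∪ A = {1, 3, 4, 6, 7}
B − C = {5, 7, 8}
(D ∪ A) ∩ (B − C) = {7}
B − ((D ∪ A) ∩ (B − C)) = {1, 4, 5, 6, 8}
(B − ((D ∪ A) ∩ (B − C)))^c = {2, 3, 7, 9}
|(B − ((D ∪ A) ∩ (B − C)))^c| = 4

4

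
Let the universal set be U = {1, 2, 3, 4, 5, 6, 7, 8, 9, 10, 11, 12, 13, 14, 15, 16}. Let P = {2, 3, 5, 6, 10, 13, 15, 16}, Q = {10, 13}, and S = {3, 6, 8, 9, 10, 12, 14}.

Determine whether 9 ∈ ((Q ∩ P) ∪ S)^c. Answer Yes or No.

No

9 ∉ Q and 9 ∉ P, so 9 ∉ Q ∩ P
9 ∉ (Q ∩ P) and 9 ∈ S, so 9 ∈ (Q ∩ P) ∪ S
9 ∉ ((Q ∩ P) ∪ S)^c since 9 ∈ ((Q ∩ P) ∪ S)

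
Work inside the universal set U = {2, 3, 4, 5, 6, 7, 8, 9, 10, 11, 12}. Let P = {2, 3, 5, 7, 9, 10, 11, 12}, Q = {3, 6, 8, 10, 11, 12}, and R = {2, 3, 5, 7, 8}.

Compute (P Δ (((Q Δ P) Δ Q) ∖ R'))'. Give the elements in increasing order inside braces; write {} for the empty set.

{2, 3, 4, 5, 6, 7, 8}

Q Δ P = {2, 5, 6, 7, 8, 9}
(Q Δ P) Δ Q = {2, 3, 5, 7, 9, 10, 11, 12}
R' = {4, 6, 9, 10, 11, 12}
((Q Δ P) Δ Q) ∖ R' = {2, 3, 5, 7}
P Δ (((Q Δ P) Δ Q) ∖ R') = {9, 10, 11, 12}
(P Δ (((Q Δ P) Δ Q) ∖ R'))' = {2, 3, 4, 5, 6, 7, 8}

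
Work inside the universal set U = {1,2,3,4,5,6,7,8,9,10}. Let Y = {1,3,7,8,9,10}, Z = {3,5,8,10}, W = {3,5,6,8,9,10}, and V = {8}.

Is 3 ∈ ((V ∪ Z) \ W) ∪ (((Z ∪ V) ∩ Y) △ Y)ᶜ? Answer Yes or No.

Yes

3 ∉ V and 3 ∈ Z, so 3 ∈ V ∪ Z
3 ∈ (V ∪ Z) and 3 ∈ W, so 3 ∉ (V ∪ Z) \ W
3 ∈ Z and 3 ∉ V, so 3 ∈ Z ∪ V
3 ∈ (Z ∪ V) and 3 ∈ Y, so 3 ∈ (Z ∪ V) ∩ Y
3 ∈ ((Z ∪ V) ∩ Y) and 3 ∈ Y, so 3 ∉ ((Z ∪ V) ∩ Y) △ Y
3 ∈ (((Z ∪ V) ∩ Y) △ Y)ᶜ since 3 ∉ (((Z ∪ V) ∩ Y) △ Y)
3 ∉ ((V ∪ Z) \ W) and 3 ∈ (((Z ∪ V) ∩ Y) △ Y)ᶜ, so 3 ∈ ((V ∪ Z) \ W) ∪ (((Z ∪ V) ∩ Y) △ Y)ᶜ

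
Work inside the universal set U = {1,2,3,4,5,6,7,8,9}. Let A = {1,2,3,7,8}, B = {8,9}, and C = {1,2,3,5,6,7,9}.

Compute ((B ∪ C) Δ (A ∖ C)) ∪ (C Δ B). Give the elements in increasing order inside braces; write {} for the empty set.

{1,2,3,5,6,7,8,9}

B ∪ C = {1,2,3,5,6,7,8,9}
A ∖ C = {8}
(B ∪ C) Δ (A ∖ C) = {1,2,3,5,6,7,9}
C Δ B = {1,2,3,5,6,7,8}
((B ∪ C) Δ (A ∖ C)) ∪ (C Δ B) = {1,2,3,5,6,7,8,9}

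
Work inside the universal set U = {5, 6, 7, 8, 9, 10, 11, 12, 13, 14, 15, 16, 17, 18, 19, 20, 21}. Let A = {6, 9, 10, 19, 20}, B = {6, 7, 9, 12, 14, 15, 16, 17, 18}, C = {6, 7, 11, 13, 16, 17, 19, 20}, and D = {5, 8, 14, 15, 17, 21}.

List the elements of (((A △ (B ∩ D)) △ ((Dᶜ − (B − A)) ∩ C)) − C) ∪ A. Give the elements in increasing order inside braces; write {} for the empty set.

B ∩ D = {14, 15, 17}
A △ (B ∩ D) = {6, 9, 10, 14, 15, 17, 19, 20}
Dᶜ = {6, 7, 9, 10, 11, 12, 13, 16, 18, 19, 20}
B − A = {7, 12, 14, 15, 16, 17, 18}
Dᶜ − (B − A) = {6, 9, 10, 11, 13, 19, 20}
(Dᶜ − (B − A)) ∩ C = {6, 11, 13, 19, 20}
(A △ (B ∩ D)) △ ((Dᶜ − (B − A)) ∩ C) = {9, 10, 11, 13, 14, 15, 17}
((A △ (B ∩ D)) △ ((Dᶜ − (B − A)) ∩ C)) − C = {9, 10, 14, 15}
(((A △ (B ∩ D)) △ ((Dᶜ − (B − A)) ∩ C)) − C) ∪ A = {6, 9, 10, 14, 15, 19, 20}

{6, 9, 10, 14, 15, 19, 20}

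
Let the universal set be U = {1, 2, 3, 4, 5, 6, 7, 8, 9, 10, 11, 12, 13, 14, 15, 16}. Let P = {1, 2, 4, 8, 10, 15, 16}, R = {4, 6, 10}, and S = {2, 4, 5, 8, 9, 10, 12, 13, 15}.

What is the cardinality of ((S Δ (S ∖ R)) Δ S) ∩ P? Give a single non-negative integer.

3

S ∖ R = {2, 5, 8, 9, 12, 13, 15}
S Δ (S ∖ R) = {4, 10}
(S Δ (S ∖ R)) Δ S = {2, 5, 8, 9, 12, 13, 15}
((S Δ (S ∖ R)) Δ S) ∩ P = {2, 8, 15}
|((S Δ (S ∖ R)) Δ S) ∩ P| = 3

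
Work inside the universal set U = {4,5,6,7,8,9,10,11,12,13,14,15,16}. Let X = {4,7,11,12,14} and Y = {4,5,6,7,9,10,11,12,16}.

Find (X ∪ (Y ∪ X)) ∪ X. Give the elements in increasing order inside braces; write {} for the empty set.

{4,5,6,7,9,10,11,12,14,16}

Y ∪ X = {4,5,6,7,9,10,11,12,14,16}
X ∪ (Y ∪ X) = {4,5,6,7,9,10,11,12,14,16}
(X ∪ (Y ∪ X)) ∪ X = {4,5,6,7,9,10,11,12,14,16}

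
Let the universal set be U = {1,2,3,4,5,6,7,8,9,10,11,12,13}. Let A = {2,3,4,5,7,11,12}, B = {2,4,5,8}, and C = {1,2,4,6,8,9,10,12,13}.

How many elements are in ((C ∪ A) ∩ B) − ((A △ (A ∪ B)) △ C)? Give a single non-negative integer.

2

C ∪ A = {1,2,3,4,5,6,7,8,9,10,11,12,13}
(C ∪ A) ∩ B = {2,4,5,8}
A ∪ B = {2,3,4,5,7,8,11,12}
A △ (A ∪ B) = {8}
(A △ (A ∪ B)) △ C = {1,2,4,6,9,10,12,13}
((C ∪ A) ∩ B) − ((A △ (A ∪ B)) △ C) = {5,8}
|((C ∪ A) ∩ B) − ((A △ (A ∪ B)) △ C)| = 2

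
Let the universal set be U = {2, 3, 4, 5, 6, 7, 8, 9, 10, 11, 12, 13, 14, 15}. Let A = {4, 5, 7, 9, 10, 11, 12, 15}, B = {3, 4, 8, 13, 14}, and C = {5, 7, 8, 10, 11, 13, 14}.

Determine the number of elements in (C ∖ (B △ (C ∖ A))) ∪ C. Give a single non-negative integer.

7

C ∖ A = {8, 13, 14}
B △ (C ∖ A) = {3, 4}
C ∖ (B △ (C ∖ A)) = {5, 7, 8, 10, 11, 13, 14}
(C ∖ (B △ (C ∖ A))) ∪ C = {5, 7, 8, 10, 11, 13, 14}
|(C ∖ (B △ (C ∖ A))) ∪ C| = 7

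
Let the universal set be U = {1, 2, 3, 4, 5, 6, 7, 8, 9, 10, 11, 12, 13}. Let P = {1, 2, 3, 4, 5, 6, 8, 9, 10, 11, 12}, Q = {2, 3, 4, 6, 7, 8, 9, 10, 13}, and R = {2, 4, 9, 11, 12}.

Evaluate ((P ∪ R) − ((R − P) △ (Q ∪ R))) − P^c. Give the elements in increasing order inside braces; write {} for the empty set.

{1, 5}

P ∪ R = {1, 2, 3, 4, 5, 6, 8, 9, 10, 11, 12}
R − P = {}
Q ∪ R = {2, 3, 4, 6, 7, 8, 9, 10, 11, 12, 13}
(R − P) △ (Q ∪ R) = {2, 3, 4, 6, 7, 8, 9, 10, 11, 12, 13}
(P ∪ R) − ((R − P) △ (Q ∪ R)) = {1, 5}
P^c = {7, 13}
((P ∪ R) − ((R − P) △ (Q ∪ R))) − P^c = {1, 5}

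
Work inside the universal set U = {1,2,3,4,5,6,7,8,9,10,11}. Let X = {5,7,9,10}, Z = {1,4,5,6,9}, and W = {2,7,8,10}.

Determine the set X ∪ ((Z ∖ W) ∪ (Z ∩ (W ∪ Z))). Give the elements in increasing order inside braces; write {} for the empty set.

Z ∖ W = {1,4,5,6,9}
W ∪ Z = {1,2,4,5,6,7,8,9,10}
Z ∩ (W ∪ Z) = {1,4,5,6,9}
(Z ∖ W) ∪ (Z ∩ (W ∪ Z)) = {1,4,5,6,9}
X ∪ ((Z ∖ W) ∪ (Z ∩ (W ∪ Z))) = {1,4,5,6,7,9,10}

{1,4,5,6,7,9,10}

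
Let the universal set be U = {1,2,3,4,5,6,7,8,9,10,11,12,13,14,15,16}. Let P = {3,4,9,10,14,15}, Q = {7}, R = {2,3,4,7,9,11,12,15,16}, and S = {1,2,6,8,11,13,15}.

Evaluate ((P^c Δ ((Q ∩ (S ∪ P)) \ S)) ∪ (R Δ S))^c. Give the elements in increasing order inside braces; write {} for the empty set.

{10,14,15}

P^c = {1,2,5,6,7,8,11,12,13,16}
S ∪ P = {1,2,3,4,6,8,9,10,11,13,14,15}
Q ∩ (S ∪ P) = {}
(Q ∩ (S ∪ P)) \ S = {}
P^c Δ ((Q ∩ (S ∪ P)) \ S) = {1,2,5,6,7,8,11,12,13,16}
R Δ S = {1,3,4,6,7,8,9,12,13,16}
(P^c Δ ((Q ∩ (S ∪ P)) \ S)) ∪ (R Δ S) = {1,2,3,4,5,6,7,8,9,11,12,13,16}
((P^c Δ ((Q ∩ (S ∪ P)) \ S)) ∪ (R Δ S))^c = {10,14,15}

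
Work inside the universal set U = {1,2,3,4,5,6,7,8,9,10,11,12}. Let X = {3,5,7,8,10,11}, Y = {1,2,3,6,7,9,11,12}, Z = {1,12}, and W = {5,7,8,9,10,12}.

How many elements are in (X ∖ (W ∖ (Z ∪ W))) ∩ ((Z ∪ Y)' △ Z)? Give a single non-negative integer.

Z ∪ W = {1,5,7,8,9,10,12}
W ∖ (Z ∪ W) = {}
X ∖ (W ∖ (Z ∪ W)) = {3,5,7,8,10,11}
Z ∪ Y = {1,2,3,6,7,9,11,12}
(Z ∪ Y)' = {4,5,8,10}
(Z ∪ Y)' △ Z = {1,4,5,8,10,12}
(X ∖ (W ∖ (Z ∪ W))) ∩ ((Z ∪ Y)' △ Z) = {5,8,10}
|(X ∖ (W ∖ (Z ∪ W))) ∩ ((Z ∪ Y)' △ Z)| = 3

3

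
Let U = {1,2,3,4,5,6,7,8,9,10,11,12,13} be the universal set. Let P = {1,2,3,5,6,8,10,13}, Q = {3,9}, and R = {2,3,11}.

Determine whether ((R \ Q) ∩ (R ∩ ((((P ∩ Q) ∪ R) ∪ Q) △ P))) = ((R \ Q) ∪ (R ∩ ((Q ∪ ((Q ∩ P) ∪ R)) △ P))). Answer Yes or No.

R \ Q = {2,11}
P ∩ Q = {3}
(P ∩ Q) ∪ R = {2,3,11}
((P ∩ Q) ∪ R) ∪ Q = {2,3,9,11}
(((P ∩ Q) ∪ R) ∪ Q) △ P = {1,5,6,8,9,10,11,13}
R ∩ ((((P ∩ Q) ∪ R) ∪ Q) △ P) = {11}
(R \ Q) ∩ (R ∩ ((((P ∩ Q) ∪ R) ∪ Q) △ P)) = {11}
Q ∩ P = {3}
(Q ∩ P) ∪ R = {2,3,11}
Q ∪ ((Q ∩ P) ∪ R) = {2,3,9,11}
(Q ∪ ((Q ∩ P) ∪ R)) △ P = {1,5,6,8,9,10,11,13}
R ∩ ((Q ∪ ((Q ∩ P) ∪ R)) △ P) = {11}
(R \ Q) ∪ (R ∩ ((Q ∪ ((Q ∩ P) ∪ R)) △ P)) = {2,11}
2 ∈ (R \ Q) ∪ (R ∩ ((Q ∪ ((Q ∩ P) ∪ R)) △ P)) but 2 ∉ (R \ Q) ∩ (R ∩ ((((P ∩ Q) ∪ R) ∪ Q) △ P)), so they differ.

No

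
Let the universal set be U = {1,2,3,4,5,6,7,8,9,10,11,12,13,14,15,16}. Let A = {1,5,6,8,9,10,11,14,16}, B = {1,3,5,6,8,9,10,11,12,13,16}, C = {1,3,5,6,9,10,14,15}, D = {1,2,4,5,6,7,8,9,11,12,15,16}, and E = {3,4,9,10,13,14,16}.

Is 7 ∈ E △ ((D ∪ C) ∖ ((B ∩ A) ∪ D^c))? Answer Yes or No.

Yes

7 ∈ D and 7 ∉ C, so 7 ∈ D ∪ C
7 ∉ B and 7 ∉ A, so 7 ∉ B ∩ A
7 ∈ D, so 7 ∉ D^c
7 ∉ (B ∩ A) and 7 ∉ D^c, so 7 ∉ (B ∩ A) ∪ D^c
7 ∈ (D ∪ C) and 7 ∉ ((B ∩ A) ∪ D^c), so 7 ∈ (D ∪ C) ∖ ((B ∩ A) ∪ D^c)
7 ∉ E and 7 ∈ ((D ∪ C) ∖ ((B ∩ A) ∪ D^c)), so 7 ∈ E △ ((D ∪ C) ∖ ((B ∩ A) ∪ D^c))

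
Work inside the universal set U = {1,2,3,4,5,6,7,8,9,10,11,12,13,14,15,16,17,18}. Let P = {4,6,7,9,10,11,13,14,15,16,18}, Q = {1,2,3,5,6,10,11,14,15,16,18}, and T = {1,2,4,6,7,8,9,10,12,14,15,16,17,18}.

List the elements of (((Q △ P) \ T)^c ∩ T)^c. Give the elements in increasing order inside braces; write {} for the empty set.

{3,5,11,13}

Q △ P = {1,2,3,4,5,7,9,13}
(Q △ P) \ T = {3,5,13}
((Q △ P) \ T)^c = {1,2,4,6,7,8,9,10,11,12,14,15,16,17,18}
((Q △ P) \ T)^c ∩ T = {1,2,4,6,7,8,9,10,12,14,15,16,17,18}
(((Q △ P) \ T)^c ∩ T)^c = {3,5,11,13}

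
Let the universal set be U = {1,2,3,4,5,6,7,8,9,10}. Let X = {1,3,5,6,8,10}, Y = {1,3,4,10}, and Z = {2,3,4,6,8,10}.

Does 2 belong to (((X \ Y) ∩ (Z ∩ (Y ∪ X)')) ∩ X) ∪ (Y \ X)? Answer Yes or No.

No

2 ∉ X and 2 ∉ Y, so 2 ∉ X \ Y
2 ∉ Y and 2 ∉ X, so 2 ∉ Y ∪ X
2 ∈ (Y ∪ X)' since 2 ∉ (Y ∪ X)
2 ∈ Z and 2 ∈ (Y ∪ X)', so 2 ∈ Z ∩ (Y ∪ X)'
2 ∉ (X \ Y) and 2 ∈ (Z ∩ (Y ∪ X)'), so 2 ∉ (X \ Y) ∩ (Z ∩ (Y ∪ X)')
2 ∉ ((X \ Y) ∩ (Z ∩ (Y ∪ X)')) and 2 ∉ X, so 2 ∉ ((X \ Y) ∩ (Z ∩ (Y ∪ X)')) ∩ X
2 ∉ Y and 2 ∉ X, so 2 ∉ Y \ X
2 ∉ (((X \ Y) ∩ (Z ∩ (Y ∪ X)')) ∩ X) and 2 ∉ (Y \ X), so 2 ∉ (((X \ Y) ∩ (Z ∩ (Y ∪ X)')) ∩ X) ∪ (Y \ X)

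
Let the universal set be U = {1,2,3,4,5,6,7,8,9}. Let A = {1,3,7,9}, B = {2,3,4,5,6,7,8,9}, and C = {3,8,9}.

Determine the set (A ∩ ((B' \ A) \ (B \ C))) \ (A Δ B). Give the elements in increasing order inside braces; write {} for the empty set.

B' = {1}
B' \ A = {}
B \ C = {2,4,5,6,7}
(B' \ A) \ (B \ C) = {}
A ∩ ((B' \ A) \ (B \ C)) = {}
A Δ B = {1,2,4,5,6,8}
(A ∩ ((B' \ A) \ (B \ C))) \ (A Δ B) = {}

{}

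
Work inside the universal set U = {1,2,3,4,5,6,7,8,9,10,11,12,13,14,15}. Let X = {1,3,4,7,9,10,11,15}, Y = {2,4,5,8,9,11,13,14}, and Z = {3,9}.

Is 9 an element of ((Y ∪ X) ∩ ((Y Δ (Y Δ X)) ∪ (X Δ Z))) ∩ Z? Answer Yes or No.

Yes

9 ∈ Y and 9 ∈ X, so 9 ∈ Y ∪ X
9 ∈ Y and 9 ∈ X, so 9 ∉ Y Δ X
9 ∈ Y and 9 ∉ (Y Δ X), so 9 ∈ Y Δ (Y Δ X)
9 ∈ X and 9 ∈ Z, so 9 ∉ X Δ Z
9 ∈ (Y Δ (Y Δ X)) and 9 ∉ (X Δ Z), so 9 ∈ (Y Δ (Y Δ X)) ∪ (X Δ Z)
9 ∈ (Y ∪ X) and 9 ∈ ((Y Δ (Y Δ X)) ∪ (X Δ Z)), so 9 ∈ (Y ∪ X) ∩ ((Y Δ (Y Δ X)) ∪ (X Δ Z))
9 ∈ ((Y ∪ X) ∩ ((Y Δ (Y Δ X)) ∪ (X Δ Z))) and 9 ∈ Z, so 9 ∈ ((Y ∪ X) ∩ ((Y Δ (Y Δ X)) ∪ (X Δ Z))) ∩ Z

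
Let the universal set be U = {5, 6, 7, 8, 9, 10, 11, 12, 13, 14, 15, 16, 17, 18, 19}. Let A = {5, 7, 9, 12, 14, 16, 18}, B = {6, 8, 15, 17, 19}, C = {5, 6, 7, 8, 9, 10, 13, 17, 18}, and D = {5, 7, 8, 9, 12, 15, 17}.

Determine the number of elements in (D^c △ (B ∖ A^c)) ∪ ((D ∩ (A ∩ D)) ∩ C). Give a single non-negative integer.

D^c = {6, 10, 11, 13, 14, 16, 18, 19}
A^c = {6, 8, 10, 11, 13, 15, 17, 19}
B ∖ A^c = {}
D^c △ (B ∖ A^c) = {6, 10, 11, 13, 14, 16, 18, 19}
A ∩ D = {5, 7, 9, 12}
D ∩ (A ∩ D) = {5, 7, 9, 12}
(D ∩ (A ∩ D)) ∩ C = {5, 7, 9}
(D^c △ (B ∖ A^c)) ∪ ((D ∩ (A ∩ D)) ∩ C) = {5, 6, 7, 9, 10, 11, 13, 14, 16, 18, 19}
|(D^c △ (B ∖ A^c)) ∪ ((D ∩ (A ∩ D)) ∩ C)| = 11

11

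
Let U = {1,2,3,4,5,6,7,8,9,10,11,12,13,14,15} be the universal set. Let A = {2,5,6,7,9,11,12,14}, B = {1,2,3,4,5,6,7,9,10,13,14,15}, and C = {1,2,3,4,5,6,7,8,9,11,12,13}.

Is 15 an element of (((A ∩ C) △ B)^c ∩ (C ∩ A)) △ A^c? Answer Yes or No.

15 ∉ A and 15 ∉ C, so 15 ∉ A ∩ C
15 ∉ (A ∩ C) and 15 ∈ B, so 15 ∈ (A ∩ C) △ B
15 ∉ ((A ∩ C) △ B)^c since 15 ∈ ((A ∩ C) △ B)
15 ∉ C and 15 ∉ A, so 15 ∉ C ∩ A
15 ∉ ((A ∩ C) △ B)^c and 15 ∉ (C ∩ A), so 15 ∉ ((A ∩ C) △ B)^c ∩ (C ∩ A)
15 ∉ A, so 15 ∈ A^c
15 ∉ (((A ∩ C) △ B)^c ∩ (C ∩ A)) and 15 ∈ A^c, so 15 ∈ (((A ∩ C) △ B)^c ∩ (C ∩ A)) △ A^c

Yes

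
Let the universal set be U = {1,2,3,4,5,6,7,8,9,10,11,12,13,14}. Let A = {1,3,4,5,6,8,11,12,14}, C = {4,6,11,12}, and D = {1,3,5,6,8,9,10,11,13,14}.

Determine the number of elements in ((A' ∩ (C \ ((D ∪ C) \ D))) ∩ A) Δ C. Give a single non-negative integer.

4

A' = {2,7,9,10,13}
D ∪ C = {1,3,4,5,6,8,9,10,11,12,13,14}
(D ∪ C) \ D = {4,12}
C \ ((D ∪ C) \ D) = {6,11}
A' ∩ (C \ ((D ∪ C) \ D)) = {}
(A' ∩ (C \ ((D ∪ C) \ D))) ∩ A = {}
((A' ∩ (C \ ((D ∪ C) \ D))) ∩ A) Δ C = {4,6,11,12}
|((A' ∩ (C \ ((D ∪ C) \ D))) ∩ A) Δ C| = 4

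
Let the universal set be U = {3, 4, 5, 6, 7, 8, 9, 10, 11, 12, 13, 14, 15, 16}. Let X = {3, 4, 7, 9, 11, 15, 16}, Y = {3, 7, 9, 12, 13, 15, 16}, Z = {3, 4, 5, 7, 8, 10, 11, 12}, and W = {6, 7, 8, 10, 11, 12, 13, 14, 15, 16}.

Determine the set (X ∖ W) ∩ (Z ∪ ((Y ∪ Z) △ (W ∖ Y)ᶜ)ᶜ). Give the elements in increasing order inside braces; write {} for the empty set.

X ∖ W = {3, 4, 9}
Y ∪ Z = {3, 4, 5, 7, 8, 9, 10, 11, 12, 13, 15, 16}
W ∖ Y = {6, 8, 10, 11, 14}
(W ∖ Y)ᶜ = {3, 4, 5, 7, 9, 12, 13, 15, 16}
(Y ∪ Z) △ (W ∖ Y)ᶜ = {8, 10, 11}
((Y ∪ Z) △ (W ∖ Y)ᶜ)ᶜ = {3, 4, 5, 6, 7, 9, 12, 13, 14, 15, 16}
Z ∪ ((Y ∪ Z) △ (W ∖ Y)ᶜ)ᶜ = {3, 4, 5, 6, 7, 8, 9, 10, 11, 12, 13, 14, 15, 16}
(X ∖ W) ∩ (Z ∪ ((Y ∪ Z) △ (W ∖ Y)ᶜ)ᶜ) = {3, 4, 9}

{3, 4, 9}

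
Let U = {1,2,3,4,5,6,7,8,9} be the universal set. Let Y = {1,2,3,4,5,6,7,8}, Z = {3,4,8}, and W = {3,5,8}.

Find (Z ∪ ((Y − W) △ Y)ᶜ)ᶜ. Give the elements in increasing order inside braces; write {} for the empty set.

{5}

Y − W = {1,2,4,6,7}
(Y − W) △ Y = {3,5,8}
((Y − W) △ Y)ᶜ = {1,2,4,6,7,9}
Z ∪ ((Y − W) △ Y)ᶜ = {1,2,3,4,6,7,8,9}
(Z ∪ ((Y − W) △ Y)ᶜ)ᶜ = {5}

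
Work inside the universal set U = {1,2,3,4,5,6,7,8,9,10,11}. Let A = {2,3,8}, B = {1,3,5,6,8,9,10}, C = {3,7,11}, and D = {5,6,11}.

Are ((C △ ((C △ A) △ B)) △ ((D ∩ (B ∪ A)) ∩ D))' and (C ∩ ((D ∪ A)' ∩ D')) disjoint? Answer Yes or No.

No

C △ A = {2,7,8,11}
(C △ A) △ B = {1,2,3,5,6,7,9,10,11}
C △ ((C △ A) △ B) = {1,2,5,6,9,10}
B ∪ A = {1,2,3,5,6,8,9,10}
D ∩ (B ∪ A) = {5,6}
(D ∩ (B ∪ A)) ∩ D = {5,6}
(C △ ((C △ A) △ B)) △ ((D ∩ (B ∪ A)) ∩ D) = {1,2,9,10}
((C △ ((C △ A) △ B)) △ ((D ∩ (B ∪ A)) ∩ D))' = {3,4,5,6,7,8,11}
D ∪ A = {2,3,5,6,8,11}
(D ∪ A)' = {1,4,7,9,10}
D' = {1,2,3,4,7,8,9,10}
(D ∪ A)' ∩ D' = {1,4,7,9,10}
C ∩ ((D ∪ A)' ∩ D') = {7}
7 lies in both, so they are not disjoint.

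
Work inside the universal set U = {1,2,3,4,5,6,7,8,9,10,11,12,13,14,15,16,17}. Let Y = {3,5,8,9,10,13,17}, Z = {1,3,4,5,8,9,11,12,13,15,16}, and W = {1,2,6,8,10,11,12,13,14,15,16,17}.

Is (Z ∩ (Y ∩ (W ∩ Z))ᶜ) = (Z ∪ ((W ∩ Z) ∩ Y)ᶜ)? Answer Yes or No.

W ∩ Z = {1,8,11,12,13,15,16}
Y ∩ (W ∩ Z) = {8,13}
(Y ∩ (W ∩ Z))ᶜ = {1,2,3,4,5,6,7,9,10,11,12,14,15,16,17}
Z ∩ (Y ∩ (W ∩ Z))ᶜ = {1,3,4,5,9,11,12,15,16}
(W ∩ Z) ∩ Y = {8,13}
((W ∩ Z) ∩ Y)ᶜ = {1,2,3,4,5,6,7,9,10,11,12,14,15,16,17}
Z ∪ ((W ∩ Z) ∩ Y)ᶜ = {1,2,3,4,5,6,7,8,9,10,11,12,13,14,15,16,17}
2 ∈ Z ∪ ((W ∩ Z) ∩ Y)ᶜ but 2 ∉ Z ∩ (Y ∩ (W ∩ Z))ᶜ, so they differ.

No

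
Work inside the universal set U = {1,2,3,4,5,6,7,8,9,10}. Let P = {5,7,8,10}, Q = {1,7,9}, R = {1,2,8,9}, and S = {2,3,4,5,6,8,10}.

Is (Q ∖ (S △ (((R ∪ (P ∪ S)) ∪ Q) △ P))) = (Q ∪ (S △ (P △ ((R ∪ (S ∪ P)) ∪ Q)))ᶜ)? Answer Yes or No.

No

P ∪ S = {2,3,4,5,6,7,8,10}
R ∪ (P ∪ S) = {1,2,3,4,5,6,7,8,9,10}
(R ∪ (P ∪ S)) ∪ Q = {1,2,3,4,5,6,7,8,9,10}
((R ∪ (P ∪ S)) ∪ Q) △ P = {1,2,3,4,6,9}
S △ (((R ∪ (P ∪ S)) ∪ Q) △ P) = {1,5,8,9,10}
Q ∖ (S △ (((R ∪ (P ∪ S)) ∪ Q) △ P)) = {7}
S ∪ P = {2,3,4,5,6,7,8,10}
R ∪ (S ∪ P) = {1,2,3,4,5,6,7,8,9,10}
(R ∪ (S ∪ P)) ∪ Q = {1,2,3,4,5,6,7,8,9,10}
P △ ((R ∪ (S ∪ P)) ∪ Q) = {1,2,3,4,6,9}
S △ (P △ ((R ∪ (S ∪ P)) ∪ Q)) = {1,5,8,9,10}
(S △ (P △ ((R ∪ (S ∪ P)) ∪ Q)))ᶜ = {2,3,4,6,7}
Q ∪ (S △ (P △ ((R ∪ (S ∪ P)) ∪ Q)))ᶜ = {1,2,3,4,6,7,9}
1 ∈ Q ∪ (S △ (P △ ((R ∪ (S ∪ P)) ∪ Q)))ᶜ but 1 ∉ Q ∖ (S △ (((R ∪ (P ∪ S)) ∪ Q) △ P)), so they differ.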